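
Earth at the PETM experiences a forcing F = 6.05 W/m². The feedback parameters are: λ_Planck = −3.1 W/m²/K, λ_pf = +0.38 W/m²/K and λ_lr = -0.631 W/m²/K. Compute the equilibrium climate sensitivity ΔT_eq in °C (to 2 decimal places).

1.81 °C

Net feedback parameter λ = (−3.1) + (+0.38) + (-0.631) = -3.351 W/m²/K.
ΔT = −F/λ = −6.05/(-3.351) = 1.81 °C.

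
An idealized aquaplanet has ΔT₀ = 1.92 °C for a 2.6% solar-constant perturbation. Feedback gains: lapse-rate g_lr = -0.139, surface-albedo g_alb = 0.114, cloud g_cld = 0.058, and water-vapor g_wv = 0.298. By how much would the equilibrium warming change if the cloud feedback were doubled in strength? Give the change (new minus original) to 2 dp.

Original: g = 0.331, ΔT = 1.92/(1−0.331) = 2.8700 °C.
With doubled cloud: g' = 0.389, ΔT' = 1.92/(1−0.389) = 3.1424 °C.
Change = 3.1424 − 2.8700 = 0.27 °C.

0.27 °C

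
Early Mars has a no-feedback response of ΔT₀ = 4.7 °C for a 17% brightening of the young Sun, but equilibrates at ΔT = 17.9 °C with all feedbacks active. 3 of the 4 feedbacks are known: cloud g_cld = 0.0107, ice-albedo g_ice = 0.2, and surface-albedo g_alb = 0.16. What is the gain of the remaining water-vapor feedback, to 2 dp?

Amplification A = ΔT/ΔT₀ = 17.9/4.7 = 3.809.
Total gain g = 1 − 1/A = 1 − 1/3.809 = 0.7375.
Known gains sum to 0.0107 + 0.2 + 0.16 = 0.3707.
g_wv = 0.7375 − 0.3707 = 0.37.

0.37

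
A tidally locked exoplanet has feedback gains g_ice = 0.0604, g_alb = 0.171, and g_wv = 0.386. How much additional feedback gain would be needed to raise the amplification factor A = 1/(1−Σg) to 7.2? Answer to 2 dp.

0.24

Current total gain = 0.6174.
Target gain for A = 7.2: g* = 1 − 1/7.2 = 0.8611.
Additional gain needed = 0.8611 − 0.6174 = 0.24.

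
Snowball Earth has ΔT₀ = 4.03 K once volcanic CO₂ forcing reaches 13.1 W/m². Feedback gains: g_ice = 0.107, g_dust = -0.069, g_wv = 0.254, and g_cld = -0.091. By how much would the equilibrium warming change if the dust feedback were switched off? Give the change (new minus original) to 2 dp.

Original: g = 0.201, ΔT = 4.03/(1−0.201) = 5.0438 K.
Without dust: g' = 0.27, ΔT' = 4.03/(1−0.27) = 5.5205 K.
Change = 5.5205 − 5.0438 = 0.48 K.

0.48 K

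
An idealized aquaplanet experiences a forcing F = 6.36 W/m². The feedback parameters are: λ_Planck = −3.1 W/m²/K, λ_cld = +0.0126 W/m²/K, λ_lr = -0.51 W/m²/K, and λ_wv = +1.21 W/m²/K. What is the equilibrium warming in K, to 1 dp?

Net feedback parameter λ = (−3.1) + (+0.0126) + (-0.51) + (+1.21) = -2.3874 W/m²/K.
ΔT = −F/λ = −6.36/(-2.3874) = 2.7 K.

2.7 K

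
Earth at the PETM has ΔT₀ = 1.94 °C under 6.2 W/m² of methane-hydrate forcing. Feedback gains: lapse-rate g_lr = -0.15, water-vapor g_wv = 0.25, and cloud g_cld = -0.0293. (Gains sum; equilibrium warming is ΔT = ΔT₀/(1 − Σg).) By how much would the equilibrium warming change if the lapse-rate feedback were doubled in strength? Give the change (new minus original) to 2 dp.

Original: g = 0.0707, ΔT = 1.94/(1−0.0707) = 2.0876 °C.
With doubled lapse-rate: g' = -0.0793, ΔT' = 1.94/(1+0.0793) = 1.7975 °C.
Change = 1.7975 − 2.0876 = -0.29 °C.

-0.29 °C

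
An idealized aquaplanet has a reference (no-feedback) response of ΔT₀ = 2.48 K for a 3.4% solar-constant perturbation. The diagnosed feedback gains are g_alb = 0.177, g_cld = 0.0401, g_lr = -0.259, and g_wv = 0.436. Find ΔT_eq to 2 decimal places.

4.09 K

Total gain g = 0.177 + 0.0401 − 0.259 + 0.436 = 0.3941.
Amplification A = 1/(1 − 0.3941) = 1.65.
ΔT = 2.48 × 1.65 = 4.09 K.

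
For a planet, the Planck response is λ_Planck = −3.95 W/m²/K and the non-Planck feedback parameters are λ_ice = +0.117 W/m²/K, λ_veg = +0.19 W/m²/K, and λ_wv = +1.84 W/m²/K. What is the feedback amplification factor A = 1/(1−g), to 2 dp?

2.19

Convert to gains: g_ice = 0.117/3.95 = 0.02962; g_veg = 0.19/3.95 = 0.0481; g_wv = 1.84/3.95 = 0.4658.
Total gain g = 0.54352.
A = 1/(1 − 0.54352) = 2.19.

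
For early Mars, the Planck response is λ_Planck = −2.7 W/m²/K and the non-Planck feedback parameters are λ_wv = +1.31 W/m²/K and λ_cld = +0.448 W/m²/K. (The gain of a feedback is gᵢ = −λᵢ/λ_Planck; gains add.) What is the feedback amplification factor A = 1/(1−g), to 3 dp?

2.866

Convert to gains: g_wv = 1.31/2.7 = 0.4852; g_cld = 0.448/2.7 = 0.1659.
Total gain g = 0.6511.
A = 1/(1 − 0.6511) = 2.866.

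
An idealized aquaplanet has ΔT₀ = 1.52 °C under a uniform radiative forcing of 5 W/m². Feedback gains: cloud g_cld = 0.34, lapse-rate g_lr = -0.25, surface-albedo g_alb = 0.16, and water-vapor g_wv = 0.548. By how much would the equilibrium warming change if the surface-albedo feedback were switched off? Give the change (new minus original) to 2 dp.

-3.33 °C

Original: g = 0.798, ΔT = 1.52/(1−0.798) = 7.5248 °C.
Without surface-albedo: g' = 0.638, ΔT' = 1.52/(1−0.638) = 4.1989 °C.
Change = 4.1989 − 7.5248 = -3.33 °C.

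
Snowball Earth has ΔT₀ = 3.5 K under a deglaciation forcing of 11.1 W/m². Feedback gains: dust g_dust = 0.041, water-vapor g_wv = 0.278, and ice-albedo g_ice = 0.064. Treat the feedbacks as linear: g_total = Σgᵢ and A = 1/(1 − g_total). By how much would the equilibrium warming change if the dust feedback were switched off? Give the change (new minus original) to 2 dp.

-0.35 K

Original: g = 0.383, ΔT = 3.5/(1−0.383) = 5.6726 K.
Without dust: g' = 0.342, ΔT' = 3.5/(1−0.342) = 5.3191 K.
Change = 5.3191 − 5.6726 = -0.35 K.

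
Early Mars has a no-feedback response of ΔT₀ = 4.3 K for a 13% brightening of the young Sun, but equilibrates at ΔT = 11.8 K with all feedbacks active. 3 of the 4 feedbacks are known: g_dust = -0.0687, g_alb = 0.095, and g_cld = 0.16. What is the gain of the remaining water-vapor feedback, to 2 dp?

Amplification A = ΔT/ΔT₀ = 11.8/4.3 = 2.744.
Total gain g = 1 − 1/A = 1 − 1/2.744 = 0.6356.
Known gains sum to -0.0687 + 0.095 + 0.16 = 0.1863.
g_wv = 0.6356 − 0.1863 = 0.45.

0.45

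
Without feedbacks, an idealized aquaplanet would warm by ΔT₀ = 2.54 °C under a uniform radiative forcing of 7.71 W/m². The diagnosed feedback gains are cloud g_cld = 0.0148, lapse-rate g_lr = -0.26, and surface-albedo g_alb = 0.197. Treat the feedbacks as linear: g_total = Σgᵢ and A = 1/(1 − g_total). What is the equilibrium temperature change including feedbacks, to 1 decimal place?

2.4 °C

Total gain g = 0.0148 − 0.26 + 0.197 = -0.0482.
Amplification A = 1/(1 + 0.0482) = 0.954.
ΔT = 2.54 × 0.954 = 2.4 °C.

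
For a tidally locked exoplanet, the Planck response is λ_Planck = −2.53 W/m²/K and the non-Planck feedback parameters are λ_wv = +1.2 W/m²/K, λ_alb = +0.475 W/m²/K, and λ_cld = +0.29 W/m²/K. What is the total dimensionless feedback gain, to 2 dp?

Convert to gains: g_wv = 1.2/2.53 = 0.4743; g_alb = 0.475/2.53 = 0.1877; g_cld = 0.29/2.53 = 0.1146.
Total gain g = 0.7766.

0.78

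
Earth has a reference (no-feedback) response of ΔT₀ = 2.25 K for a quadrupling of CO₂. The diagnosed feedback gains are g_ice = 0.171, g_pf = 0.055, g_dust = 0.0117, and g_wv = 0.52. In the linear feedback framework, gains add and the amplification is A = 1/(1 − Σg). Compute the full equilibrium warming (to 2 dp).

Total gain g = 0.171 + 0.055 + 0.0117 + 0.52 = 0.7577.
Amplification A = 1/(1 − 0.7577) = 4.127.
ΔT = 2.25 × 4.127 = 9.29 K.

9.29 K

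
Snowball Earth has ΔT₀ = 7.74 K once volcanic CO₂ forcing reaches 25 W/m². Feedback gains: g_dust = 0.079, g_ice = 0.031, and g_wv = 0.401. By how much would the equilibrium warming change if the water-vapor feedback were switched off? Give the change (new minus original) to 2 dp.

-7.13 K

Original: g = 0.511, ΔT = 7.74/(1−0.511) = 15.8282 K.
Without water-vapor: g' = 0.11, ΔT' = 7.74/(1−0.11) = 8.6966 K.
Change = 8.6966 − 15.8282 = -7.13 K.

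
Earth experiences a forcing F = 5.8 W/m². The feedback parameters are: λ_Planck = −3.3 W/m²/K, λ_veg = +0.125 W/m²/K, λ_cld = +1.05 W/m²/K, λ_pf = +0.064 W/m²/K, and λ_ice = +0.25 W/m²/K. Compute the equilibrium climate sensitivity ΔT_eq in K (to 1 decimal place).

3.2 K

Net feedback parameter λ = (−3.3) + (+0.125) + (+1.05) + (+0.064) + (+0.25) = -1.811 W/m²/K.
ΔT = −F/λ = −5.8/(-1.811) = 3.2 K.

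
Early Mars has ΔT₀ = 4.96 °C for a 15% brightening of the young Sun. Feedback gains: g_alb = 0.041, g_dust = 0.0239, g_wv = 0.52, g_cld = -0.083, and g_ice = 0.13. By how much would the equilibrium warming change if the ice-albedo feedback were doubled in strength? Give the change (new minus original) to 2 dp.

7.36 °C

Original: g = 0.6319, ΔT = 4.96/(1−0.6319) = 13.4746 °C.
With doubled ice-albedo: g' = 0.7619, ΔT' = 4.96/(1−0.7619) = 20.8316 °C.
Change = 20.8316 − 13.4746 = 7.36 °C.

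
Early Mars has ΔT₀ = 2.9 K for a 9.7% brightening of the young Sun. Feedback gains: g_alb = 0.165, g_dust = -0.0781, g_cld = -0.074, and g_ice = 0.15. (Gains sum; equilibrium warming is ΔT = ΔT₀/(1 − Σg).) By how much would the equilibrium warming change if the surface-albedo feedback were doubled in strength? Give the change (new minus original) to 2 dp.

Original: g = 0.1629, ΔT = 2.9/(1−0.1629) = 3.4643 K.
With doubled surface-albedo: g' = 0.3279, ΔT' = 2.9/(1−0.3279) = 4.3148 K.
Change = 4.3148 − 3.4643 = 0.85 K.

0.85 K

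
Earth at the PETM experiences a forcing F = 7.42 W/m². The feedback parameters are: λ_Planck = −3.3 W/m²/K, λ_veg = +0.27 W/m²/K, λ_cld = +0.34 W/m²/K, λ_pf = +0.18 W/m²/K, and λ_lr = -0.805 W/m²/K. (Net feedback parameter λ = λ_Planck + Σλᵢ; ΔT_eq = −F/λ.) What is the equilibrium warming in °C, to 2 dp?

Net feedback parameter λ = (−3.3) + (+0.27) + (+0.34) + (+0.18) + (-0.805) = -3.315 W/m²/K.
ΔT = −F/λ = −7.42/(-3.315) = 2.24 °C.

2.24 °C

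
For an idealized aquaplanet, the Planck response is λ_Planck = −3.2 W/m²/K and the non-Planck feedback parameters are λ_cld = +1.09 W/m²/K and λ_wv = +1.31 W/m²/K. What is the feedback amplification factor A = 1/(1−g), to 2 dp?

4.00

Convert to gains: g_cld = 1.09/3.2 = 0.3406; g_wv = 1.31/3.2 = 0.4094.
Total gain g = 0.75.
A = 1/(1 − 0.75) = 4.00.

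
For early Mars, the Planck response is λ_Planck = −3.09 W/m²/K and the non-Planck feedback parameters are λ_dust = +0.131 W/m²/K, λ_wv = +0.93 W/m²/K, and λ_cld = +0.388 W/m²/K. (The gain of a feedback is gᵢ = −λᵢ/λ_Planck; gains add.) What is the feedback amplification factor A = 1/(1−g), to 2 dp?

Convert to gains: g_dust = 0.131/3.09 = 0.04239; g_wv = 0.93/3.09 = 0.301; g_cld = 0.388/3.09 = 0.1256.
Total gain g = 0.46899.
A = 1/(1 − 0.46899) = 1.88.

1.88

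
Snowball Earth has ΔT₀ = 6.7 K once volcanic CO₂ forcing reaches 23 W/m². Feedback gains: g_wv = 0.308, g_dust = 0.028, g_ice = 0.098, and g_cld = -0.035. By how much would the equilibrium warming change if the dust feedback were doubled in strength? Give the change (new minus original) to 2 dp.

Original: g = 0.399, ΔT = 6.7/(1−0.399) = 11.1481 K.
With doubled dust: g' = 0.427, ΔT' = 6.7/(1−0.427) = 11.6928 K.
Change = 11.6928 − 11.1481 = 0.54 K.

0.54 K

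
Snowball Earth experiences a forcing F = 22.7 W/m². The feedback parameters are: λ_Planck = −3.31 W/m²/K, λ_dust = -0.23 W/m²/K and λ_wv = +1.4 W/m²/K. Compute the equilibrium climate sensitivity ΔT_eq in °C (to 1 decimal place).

10.6 °C

Net feedback parameter λ = (−3.31) + (-0.23) + (+1.4) = -2.14 W/m²/K.
ΔT = −F/λ = −22.7/(-2.14) = 10.6 °C.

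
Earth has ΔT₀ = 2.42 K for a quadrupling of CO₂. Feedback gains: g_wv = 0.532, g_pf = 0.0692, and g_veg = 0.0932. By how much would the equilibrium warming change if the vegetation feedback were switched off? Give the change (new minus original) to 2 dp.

-1.85 K

Original: g = 0.6944, ΔT = 2.42/(1−0.6944) = 7.9188 K.
Without vegetation: g' = 0.6012, ΔT' = 2.42/(1−0.6012) = 6.0682 K.
Change = 6.0682 − 7.9188 = -1.85 K.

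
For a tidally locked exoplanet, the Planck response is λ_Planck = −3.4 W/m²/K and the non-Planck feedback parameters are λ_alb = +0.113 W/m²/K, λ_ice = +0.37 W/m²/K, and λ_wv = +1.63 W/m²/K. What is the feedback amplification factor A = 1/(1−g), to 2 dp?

Convert to gains: g_alb = 0.113/3.4 = 0.03324; g_ice = 0.37/3.4 = 0.1088; g_wv = 1.63/3.4 = 0.4794.
Total gain g = 0.62144.
A = 1/(1 − 0.62144) = 2.64.

2.64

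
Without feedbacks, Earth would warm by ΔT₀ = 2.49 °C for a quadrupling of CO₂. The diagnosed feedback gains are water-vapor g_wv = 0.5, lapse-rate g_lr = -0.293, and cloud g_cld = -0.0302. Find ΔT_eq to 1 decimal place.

Total gain g = 0.5 − 0.293 − 0.0302 = 0.1768.
Amplification A = 1/(1 − 0.1768) = 1.215.
ΔT = 2.49 × 1.215 = 3.0 °C.

3.0 °C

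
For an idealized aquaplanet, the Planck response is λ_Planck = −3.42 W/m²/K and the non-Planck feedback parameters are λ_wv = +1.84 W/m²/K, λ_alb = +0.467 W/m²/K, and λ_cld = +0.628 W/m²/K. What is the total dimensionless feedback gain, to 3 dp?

0.858

Convert to gains: g_wv = 1.84/3.42 = 0.538; g_alb = 0.467/3.42 = 0.1365; g_cld = 0.628/3.42 = 0.1836.
Total gain g = 0.8581.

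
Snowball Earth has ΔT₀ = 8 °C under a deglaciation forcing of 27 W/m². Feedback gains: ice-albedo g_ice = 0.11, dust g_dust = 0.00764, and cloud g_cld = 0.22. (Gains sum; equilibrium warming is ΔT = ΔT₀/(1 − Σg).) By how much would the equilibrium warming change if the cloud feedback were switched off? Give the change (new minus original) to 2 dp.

-3.01 °C

Original: g = 0.33764, ΔT = 8/(1−0.33764) = 12.0780 °C.
Without cloud: g' = 0.11764, ΔT' = 8/(1−0.11764) = 9.0666 °C.
Change = 9.0666 − 12.0780 = -3.01 °C.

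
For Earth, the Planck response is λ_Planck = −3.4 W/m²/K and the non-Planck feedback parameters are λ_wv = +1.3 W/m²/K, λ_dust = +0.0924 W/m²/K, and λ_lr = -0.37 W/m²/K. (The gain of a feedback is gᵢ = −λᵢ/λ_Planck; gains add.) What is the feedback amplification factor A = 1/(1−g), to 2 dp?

Convert to gains: g_wv = 1.3/3.4 = 0.3824; g_dust = 0.0924/3.4 = 0.02718; g_lr = -0.37/3.4 = -0.1088.
Total gain g = 0.30078.
A = 1/(1 − 0.30078) = 1.43.

1.43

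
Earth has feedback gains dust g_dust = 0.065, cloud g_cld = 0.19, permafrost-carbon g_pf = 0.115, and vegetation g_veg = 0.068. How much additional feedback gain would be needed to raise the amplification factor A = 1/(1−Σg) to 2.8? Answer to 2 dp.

Current total gain = 0.438.
Target gain for A = 2.8: g* = 1 − 1/2.8 = 0.6429.
Additional gain needed = 0.6429 − 0.438 = 0.20.

0.20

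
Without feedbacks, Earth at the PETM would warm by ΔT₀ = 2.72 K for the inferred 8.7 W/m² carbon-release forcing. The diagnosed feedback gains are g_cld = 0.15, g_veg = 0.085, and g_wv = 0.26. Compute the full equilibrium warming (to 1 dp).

Total gain g = 0.15 + 0.085 + 0.26 = 0.495.
Amplification A = 1/(1 − 0.495) = 1.98.
ΔT = 2.72 × 1.98 = 5.4 K.

5.4 K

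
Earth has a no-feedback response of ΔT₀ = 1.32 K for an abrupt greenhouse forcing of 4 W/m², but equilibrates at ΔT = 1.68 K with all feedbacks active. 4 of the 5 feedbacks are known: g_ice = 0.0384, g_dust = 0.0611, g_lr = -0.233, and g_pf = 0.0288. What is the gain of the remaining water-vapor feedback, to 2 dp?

0.32

Amplification A = ΔT/ΔT₀ = 1.68/1.32 = 1.273.
Total gain g = 1 − 1/A = 1 − 1/1.273 = 0.2145.
Known gains sum to 0.0384 + 0.0611 − 0.233 + 0.0288 = -0.1047.
g_wv = 0.2145 + 0.1047 = 0.32.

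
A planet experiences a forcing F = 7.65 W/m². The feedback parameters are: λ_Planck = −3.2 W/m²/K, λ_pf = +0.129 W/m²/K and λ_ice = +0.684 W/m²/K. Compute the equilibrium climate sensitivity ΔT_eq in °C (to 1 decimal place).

Net feedback parameter λ = (−3.2) + (+0.129) + (+0.684) = -2.387 W/m²/K.
ΔT = −F/λ = −7.65/(-2.387) = 3.2 °C.

3.2 °C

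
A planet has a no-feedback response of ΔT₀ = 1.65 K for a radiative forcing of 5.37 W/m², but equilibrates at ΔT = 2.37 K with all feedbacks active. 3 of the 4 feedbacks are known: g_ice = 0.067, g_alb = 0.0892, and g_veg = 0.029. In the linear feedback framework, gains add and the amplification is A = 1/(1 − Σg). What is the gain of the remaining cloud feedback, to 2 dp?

0.12

Amplification A = ΔT/ΔT₀ = 2.37/1.65 = 1.436.
Total gain g = 1 − 1/A = 1 − 1/1.436 = 0.3036.
Known gains sum to 0.067 + 0.0892 + 0.029 = 0.1852.
g_cld = 0.3036 − 0.1852 = 0.12.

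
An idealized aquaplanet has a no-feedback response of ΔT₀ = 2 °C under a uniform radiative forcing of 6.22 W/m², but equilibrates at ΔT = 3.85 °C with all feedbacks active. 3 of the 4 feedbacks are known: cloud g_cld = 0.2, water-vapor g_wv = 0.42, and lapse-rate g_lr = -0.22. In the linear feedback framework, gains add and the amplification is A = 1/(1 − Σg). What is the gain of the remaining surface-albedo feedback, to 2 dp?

Amplification A = ΔT/ΔT₀ = 3.85/2 = 1.925.
Total gain g = 1 − 1/A = 1 − 1/1.925 = 0.4805.
Known gains sum to 0.2 + 0.42 − 0.22 = 0.4.
g_alb = 0.4805 − 0.4 = 0.08.

0.08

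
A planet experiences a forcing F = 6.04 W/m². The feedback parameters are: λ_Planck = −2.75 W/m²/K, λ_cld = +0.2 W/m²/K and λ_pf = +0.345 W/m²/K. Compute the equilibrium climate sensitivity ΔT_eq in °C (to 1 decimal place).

Net feedback parameter λ = (−2.75) + (+0.2) + (+0.345) = -2.205 W/m²/K.
ΔT = −F/λ = −6.04/(-2.205) = 2.7 °C.

2.7 °C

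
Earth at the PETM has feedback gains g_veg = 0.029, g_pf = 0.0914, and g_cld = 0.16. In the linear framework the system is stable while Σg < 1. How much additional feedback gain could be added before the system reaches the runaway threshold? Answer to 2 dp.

0.72

Current total gain = 0.029 + 0.0914 + 0.16 = 0.2804.
Margin to runaway = 1 − 0.2804 = 0.72.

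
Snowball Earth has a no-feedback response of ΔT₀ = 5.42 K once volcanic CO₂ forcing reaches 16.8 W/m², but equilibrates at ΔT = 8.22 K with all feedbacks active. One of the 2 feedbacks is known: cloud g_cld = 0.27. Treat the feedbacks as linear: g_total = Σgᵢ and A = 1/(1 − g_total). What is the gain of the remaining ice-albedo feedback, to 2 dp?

Amplification A = ΔT/ΔT₀ = 8.22/5.42 = 1.517.
Total gain g = 1 − 1/A = 1 − 1/1.517 = 0.3408.
The known gain is 0.27.
g_ice = 0.3408 − 0.27 = 0.07.

0.07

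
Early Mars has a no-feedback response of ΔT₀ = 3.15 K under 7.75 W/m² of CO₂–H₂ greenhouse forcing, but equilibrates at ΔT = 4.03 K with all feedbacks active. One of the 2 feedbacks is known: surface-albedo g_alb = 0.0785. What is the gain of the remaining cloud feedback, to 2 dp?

0.14

Amplification A = ΔT/ΔT₀ = 4.03/3.15 = 1.279.
Total gain g = 1 − 1/A = 1 − 1/1.279 = 0.2181.
The known gain is 0.0785.
g_cld = 0.2181 − 0.0785 = 0.14.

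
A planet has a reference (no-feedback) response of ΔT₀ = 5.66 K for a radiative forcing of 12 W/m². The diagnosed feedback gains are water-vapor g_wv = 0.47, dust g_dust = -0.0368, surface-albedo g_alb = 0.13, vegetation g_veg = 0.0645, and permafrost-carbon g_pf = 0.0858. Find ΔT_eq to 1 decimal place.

19.8 K

Total gain g = 0.47 − 0.0368 + 0.13 + 0.0645 + 0.0858 = 0.7135.
Amplification A = 1/(1 − 0.7135) = 3.49.
ΔT = 5.66 × 3.49 = 19.8 K.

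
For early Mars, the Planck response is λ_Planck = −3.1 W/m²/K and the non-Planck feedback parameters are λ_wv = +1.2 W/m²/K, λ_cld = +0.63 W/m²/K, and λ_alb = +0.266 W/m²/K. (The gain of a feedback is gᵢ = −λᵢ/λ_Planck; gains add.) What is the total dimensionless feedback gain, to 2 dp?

Convert to gains: g_wv = 1.2/3.1 = 0.3871; g_cld = 0.63/3.1 = 0.2032; g_alb = 0.266/3.1 = 0.08581.
Total gain g = 0.67611.

0.68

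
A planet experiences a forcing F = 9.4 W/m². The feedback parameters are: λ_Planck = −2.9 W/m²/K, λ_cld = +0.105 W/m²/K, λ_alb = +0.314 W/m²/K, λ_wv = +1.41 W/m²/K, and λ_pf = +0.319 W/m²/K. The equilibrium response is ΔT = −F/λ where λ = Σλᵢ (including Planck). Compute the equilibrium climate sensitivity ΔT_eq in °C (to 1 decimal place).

12.5 °C

Net feedback parameter λ = (−2.9) + (+0.105) + (+0.314) + (+1.41) + (+0.319) = -0.752 W/m²/K.
ΔT = −F/λ = −9.4/(-0.752) = 12.5 °C.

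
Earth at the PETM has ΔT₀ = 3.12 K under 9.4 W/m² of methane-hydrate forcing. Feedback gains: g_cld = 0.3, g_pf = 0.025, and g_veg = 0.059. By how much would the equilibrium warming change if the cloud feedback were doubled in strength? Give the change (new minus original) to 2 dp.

Original: g = 0.384, ΔT = 3.12/(1−0.384) = 5.0649 K.
With doubled cloud: g' = 0.684, ΔT' = 3.12/(1−0.684) = 9.8734 K.
Change = 9.8734 − 5.0649 = 4.81 K.

4.81 K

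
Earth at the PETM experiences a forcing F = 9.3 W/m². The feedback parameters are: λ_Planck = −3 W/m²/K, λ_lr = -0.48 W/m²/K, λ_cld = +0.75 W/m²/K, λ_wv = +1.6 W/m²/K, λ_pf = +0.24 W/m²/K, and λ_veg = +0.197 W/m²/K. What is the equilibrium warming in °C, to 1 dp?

Net feedback parameter λ = (−3) + (-0.48) + (+0.75) + (+1.6) + (+0.24) + (+0.197) = -0.693 W/m²/K.
ΔT = −F/λ = −9.3/(-0.693) = 13.4 °C.

13.4 °C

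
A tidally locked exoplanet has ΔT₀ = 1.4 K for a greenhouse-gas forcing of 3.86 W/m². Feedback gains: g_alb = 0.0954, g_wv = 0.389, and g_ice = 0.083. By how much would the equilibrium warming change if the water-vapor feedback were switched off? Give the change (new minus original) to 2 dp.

-1.53 K

Original: g = 0.5674, ΔT = 1.4/(1−0.5674) = 3.2362 K.
Without water-vapor: g' = 0.1784, ΔT' = 1.4/(1−0.1784) = 1.7040 K.
Change = 1.7040 − 3.2362 = -1.53 K.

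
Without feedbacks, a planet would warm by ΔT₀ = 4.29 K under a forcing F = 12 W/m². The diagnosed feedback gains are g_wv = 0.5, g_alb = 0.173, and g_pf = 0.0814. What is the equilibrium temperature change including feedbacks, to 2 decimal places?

Total gain g = 0.5 + 0.173 + 0.0814 = 0.7544.
Amplification A = 1/(1 − 0.7544) = 4.072.
ΔT = 4.29 × 4.072 = 17.47 K.

17.47 K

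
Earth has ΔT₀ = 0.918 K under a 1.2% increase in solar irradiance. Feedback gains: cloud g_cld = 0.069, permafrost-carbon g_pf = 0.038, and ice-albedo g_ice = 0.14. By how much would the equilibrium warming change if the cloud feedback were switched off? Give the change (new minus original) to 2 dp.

Original: g = 0.247, ΔT = 0.918/(1−0.247) = 1.2191 K.
Without cloud: g' = 0.178, ΔT' = 0.918/(1−0.178) = 1.1168 K.
Change = 1.1168 − 1.2191 = -0.10 K.

-0.10 K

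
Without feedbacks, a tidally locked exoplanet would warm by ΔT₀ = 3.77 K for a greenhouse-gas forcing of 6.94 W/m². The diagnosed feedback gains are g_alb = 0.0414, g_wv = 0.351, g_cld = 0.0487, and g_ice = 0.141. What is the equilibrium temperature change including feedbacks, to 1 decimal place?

Total gain g = 0.0414 + 0.351 + 0.0487 + 0.141 = 0.5821.
Amplification A = 1/(1 − 0.5821) = 2.393.
ΔT = 3.77 × 2.393 = 9.0 K.

9.0 K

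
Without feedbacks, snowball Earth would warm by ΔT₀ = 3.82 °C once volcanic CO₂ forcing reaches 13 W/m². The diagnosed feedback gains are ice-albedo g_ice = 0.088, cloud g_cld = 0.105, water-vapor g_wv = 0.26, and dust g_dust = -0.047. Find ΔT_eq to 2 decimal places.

Total gain g = 0.088 + 0.105 + 0.26 − 0.047 = 0.406.
Amplification A = 1/(1 − 0.406) = 1.684.
ΔT = 3.82 × 1.684 = 6.43 °C.

6.43 °C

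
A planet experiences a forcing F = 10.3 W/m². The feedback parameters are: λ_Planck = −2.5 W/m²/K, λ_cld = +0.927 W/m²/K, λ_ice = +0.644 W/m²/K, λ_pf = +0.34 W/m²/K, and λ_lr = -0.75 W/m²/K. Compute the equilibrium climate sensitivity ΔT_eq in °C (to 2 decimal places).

Net feedback parameter λ = (−2.5) + (+0.927) + (+0.644) + (+0.34) + (-0.75) = -1.339 W/m²/K.
ΔT = −F/λ = −10.3/(-1.339) = 7.69 °C.

7.69 °C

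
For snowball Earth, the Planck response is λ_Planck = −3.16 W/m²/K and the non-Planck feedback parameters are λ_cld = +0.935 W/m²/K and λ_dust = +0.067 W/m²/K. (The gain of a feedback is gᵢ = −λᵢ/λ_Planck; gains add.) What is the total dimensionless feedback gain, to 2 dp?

0.32

Convert to gains: g_cld = 0.935/3.16 = 0.2959; g_dust = 0.067/3.16 = 0.0212.
Total gain g = 0.3171.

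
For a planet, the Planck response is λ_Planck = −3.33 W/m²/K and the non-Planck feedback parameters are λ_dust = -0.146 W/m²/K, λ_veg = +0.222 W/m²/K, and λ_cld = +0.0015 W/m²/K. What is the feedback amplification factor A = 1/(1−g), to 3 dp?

1.024

Convert to gains: g_dust = -0.146/3.33 = -0.04384; g_veg = 0.222/3.33 = 0.06667; g_cld = 0.0015/3.33 = 0.00045.
Total gain g = 0.02328.
A = 1/(1 − 0.02328) = 1.024.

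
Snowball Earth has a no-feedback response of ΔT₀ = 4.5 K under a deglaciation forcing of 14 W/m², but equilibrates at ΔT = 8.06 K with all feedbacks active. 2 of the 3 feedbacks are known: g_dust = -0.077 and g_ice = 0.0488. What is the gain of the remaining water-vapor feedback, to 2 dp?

Amplification A = ΔT/ΔT₀ = 8.06/4.5 = 1.791.
Total gain g = 1 − 1/A = 1 − 1/1.791 = 0.4417.
Known gains sum to -0.077 + 0.0488 = -0.0282.
g_wv = 0.4417 + 0.0282 = 0.47.

0.47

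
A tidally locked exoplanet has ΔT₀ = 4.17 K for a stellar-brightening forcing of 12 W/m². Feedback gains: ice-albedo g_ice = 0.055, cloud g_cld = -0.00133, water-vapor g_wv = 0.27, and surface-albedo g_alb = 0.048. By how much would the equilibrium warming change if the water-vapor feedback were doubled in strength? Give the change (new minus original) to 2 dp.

Original: g = 0.37167, ΔT = 4.17/(1−0.37167) = 6.6366 K.
With doubled water-vapor: g' = 0.64167, ΔT' = 4.17/(1−0.64167) = 11.6373 K.
Change = 11.6373 − 6.6366 = 5.00 K.

5.00 K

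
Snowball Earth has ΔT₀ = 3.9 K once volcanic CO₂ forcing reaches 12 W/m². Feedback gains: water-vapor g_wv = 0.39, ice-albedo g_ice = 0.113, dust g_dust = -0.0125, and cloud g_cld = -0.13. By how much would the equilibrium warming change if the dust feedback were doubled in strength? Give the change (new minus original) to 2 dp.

Original: g = 0.3605, ΔT = 3.9/(1−0.3605) = 6.0985 K.
With doubled dust: g' = 0.348, ΔT' = 3.9/(1−0.348) = 5.9816 K.
Change = 5.9816 − 6.0985 = -0.12 K.

-0.12 K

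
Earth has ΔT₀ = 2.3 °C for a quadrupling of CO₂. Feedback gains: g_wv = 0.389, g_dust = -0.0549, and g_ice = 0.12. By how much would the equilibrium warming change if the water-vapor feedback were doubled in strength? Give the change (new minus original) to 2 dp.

10.45 °C

Original: g = 0.4541, ΔT = 2.3/(1−0.4541) = 4.2132 °C.
With doubled water-vapor: g' = 0.8431, ΔT' = 2.3/(1−0.8431) = 14.6590 °C.
Change = 14.6590 − 4.2132 = 10.45 °C.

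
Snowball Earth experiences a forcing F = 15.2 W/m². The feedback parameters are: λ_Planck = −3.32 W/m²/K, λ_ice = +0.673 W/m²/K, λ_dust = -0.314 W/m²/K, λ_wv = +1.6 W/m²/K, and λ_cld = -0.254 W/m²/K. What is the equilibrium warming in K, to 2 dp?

Net feedback parameter λ = (−3.32) + (+0.673) + (-0.314) + (+1.6) + (-0.254) = -1.615 W/m²/K.
ΔT = −F/λ = −15.2/(-1.615) = 9.41 K.

9.41 K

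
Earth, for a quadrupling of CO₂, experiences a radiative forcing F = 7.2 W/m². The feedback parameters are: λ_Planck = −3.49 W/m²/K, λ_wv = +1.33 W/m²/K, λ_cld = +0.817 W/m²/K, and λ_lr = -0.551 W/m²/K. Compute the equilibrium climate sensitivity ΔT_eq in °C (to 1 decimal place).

3.8 °C

Net feedback parameter λ = (−3.49) + (+1.33) + (+0.817) + (-0.551) = -1.894 W/m²/K.
ΔT = −F/λ = −7.2/(-1.894) = 3.8 °C.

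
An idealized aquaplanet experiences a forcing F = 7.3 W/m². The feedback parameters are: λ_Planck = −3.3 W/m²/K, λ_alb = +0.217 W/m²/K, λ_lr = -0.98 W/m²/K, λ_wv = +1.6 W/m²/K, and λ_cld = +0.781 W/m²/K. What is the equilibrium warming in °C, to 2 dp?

4.34 °C

Net feedback parameter λ = (−3.3) + (+0.217) + (-0.98) + (+1.6) + (+0.781) = -1.682 W/m²/K.
ΔT = −F/λ = −7.3/(-1.682) = 4.34 °C.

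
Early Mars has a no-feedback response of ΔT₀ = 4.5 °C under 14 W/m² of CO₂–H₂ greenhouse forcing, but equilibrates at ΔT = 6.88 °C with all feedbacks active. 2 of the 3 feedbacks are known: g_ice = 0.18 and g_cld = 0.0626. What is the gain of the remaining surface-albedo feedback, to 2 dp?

Amplification A = ΔT/ΔT₀ = 6.88/4.5 = 1.529.
Total gain g = 1 − 1/A = 1 − 1/1.529 = 0.346.
Known gains sum to 0.18 + 0.0626 = 0.2426.
g_alb = 0.346 − 0.2426 = 0.10.

0.10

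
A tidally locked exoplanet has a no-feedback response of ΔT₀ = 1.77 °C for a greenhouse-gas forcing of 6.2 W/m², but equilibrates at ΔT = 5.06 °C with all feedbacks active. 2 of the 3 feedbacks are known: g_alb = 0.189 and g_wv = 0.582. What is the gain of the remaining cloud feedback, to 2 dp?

Amplification A = ΔT/ΔT₀ = 5.06/1.77 = 2.859.
Total gain g = 1 − 1/A = 1 − 1/2.859 = 0.6502.
Known gains sum to 0.189 + 0.582 = 0.771.
g_cld = 0.6502 − 0.771 = -0.12.

-0.12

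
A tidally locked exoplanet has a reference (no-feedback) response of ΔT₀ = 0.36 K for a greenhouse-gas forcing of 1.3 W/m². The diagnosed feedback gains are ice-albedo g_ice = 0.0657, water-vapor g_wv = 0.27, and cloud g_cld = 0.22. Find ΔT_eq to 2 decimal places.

Total gain g = 0.0657 + 0.27 + 0.22 = 0.5557.
Amplification A = 1/(1 − 0.5557) = 2.251.
ΔT = 0.36 × 2.251 = 0.81 K.

0.81 K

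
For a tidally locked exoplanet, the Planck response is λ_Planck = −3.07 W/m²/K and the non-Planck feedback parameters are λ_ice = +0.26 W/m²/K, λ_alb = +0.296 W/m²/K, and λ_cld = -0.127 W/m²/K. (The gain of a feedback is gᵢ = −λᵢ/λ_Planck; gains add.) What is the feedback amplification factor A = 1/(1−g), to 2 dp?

Convert to gains: g_ice = 0.26/3.07 = 0.08469; g_alb = 0.296/3.07 = 0.09642; g_cld = -0.127/3.07 = -0.04137.
Total gain g = 0.13974.
A = 1/(1 − 0.13974) = 1.16.

1.16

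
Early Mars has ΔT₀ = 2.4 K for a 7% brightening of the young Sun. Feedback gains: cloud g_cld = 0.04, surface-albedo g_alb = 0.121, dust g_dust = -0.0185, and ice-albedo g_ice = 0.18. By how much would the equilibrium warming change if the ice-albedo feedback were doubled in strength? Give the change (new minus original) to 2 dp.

1.28 K

Original: g = 0.3225, ΔT = 2.4/(1−0.3225) = 3.5424 K.
With doubled ice-albedo: g' = 0.5025, ΔT' = 2.4/(1−0.5025) = 4.8241 K.
Change = 4.8241 − 3.5424 = 1.28 K.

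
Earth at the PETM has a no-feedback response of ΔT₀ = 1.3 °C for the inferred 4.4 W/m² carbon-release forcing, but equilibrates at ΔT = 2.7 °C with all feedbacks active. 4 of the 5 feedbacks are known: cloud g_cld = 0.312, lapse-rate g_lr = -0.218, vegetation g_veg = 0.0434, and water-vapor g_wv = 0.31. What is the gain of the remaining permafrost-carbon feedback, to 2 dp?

0.07

Amplification A = ΔT/ΔT₀ = 2.7/1.3 = 2.077.
Total gain g = 1 − 1/A = 1 − 1/2.077 = 0.5185.
Known gains sum to 0.312 − 0.218 + 0.0434 + 0.31 = 0.4474.
g_pf = 0.5185 − 0.4474 = 0.07.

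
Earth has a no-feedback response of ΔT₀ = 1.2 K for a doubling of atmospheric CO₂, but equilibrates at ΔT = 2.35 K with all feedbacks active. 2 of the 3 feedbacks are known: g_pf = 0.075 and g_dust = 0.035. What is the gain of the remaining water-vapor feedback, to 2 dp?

0.38

Amplification A = ΔT/ΔT₀ = 2.35/1.2 = 1.958.
Total gain g = 1 − 1/A = 1 − 1/1.958 = 0.4893.
Known gains sum to 0.075 + 0.035 = 0.11.
g_wv = 0.4893 − 0.11 = 0.38.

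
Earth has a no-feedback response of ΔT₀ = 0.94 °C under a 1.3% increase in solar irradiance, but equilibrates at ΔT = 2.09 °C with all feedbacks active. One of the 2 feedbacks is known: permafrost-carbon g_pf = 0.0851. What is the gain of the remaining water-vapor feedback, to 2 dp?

0.47

Amplification A = ΔT/ΔT₀ = 2.09/0.94 = 2.223.
Total gain g = 1 − 1/A = 1 − 1/2.223 = 0.5502.
The known gain is 0.0851.
g_wv = 0.5502 − 0.0851 = 0.47.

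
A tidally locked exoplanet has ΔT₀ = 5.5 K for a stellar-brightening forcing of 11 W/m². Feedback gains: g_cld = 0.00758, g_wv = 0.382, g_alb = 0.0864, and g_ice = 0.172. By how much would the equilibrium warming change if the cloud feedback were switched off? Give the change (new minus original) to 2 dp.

-0.33 K

Original: g = 0.64798, ΔT = 5.5/(1−0.64798) = 15.6241 K.
Without cloud: g' = 0.6404, ΔT' = 5.5/(1−0.6404) = 15.2948 K.
Change = 15.2948 − 15.6241 = -0.33 K.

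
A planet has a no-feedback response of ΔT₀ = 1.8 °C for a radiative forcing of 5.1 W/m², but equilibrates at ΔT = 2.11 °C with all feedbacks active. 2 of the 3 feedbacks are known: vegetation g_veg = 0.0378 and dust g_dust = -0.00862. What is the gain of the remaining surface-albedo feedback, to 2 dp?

0.12

Amplification A = ΔT/ΔT₀ = 2.11/1.8 = 1.172.
Total gain g = 1 − 1/A = 1 − 1/1.172 = 0.1468.
Known gains sum to 0.0378 − 0.00862 = 0.02918.
g_alb = 0.1468 − 0.02918 = 0.12.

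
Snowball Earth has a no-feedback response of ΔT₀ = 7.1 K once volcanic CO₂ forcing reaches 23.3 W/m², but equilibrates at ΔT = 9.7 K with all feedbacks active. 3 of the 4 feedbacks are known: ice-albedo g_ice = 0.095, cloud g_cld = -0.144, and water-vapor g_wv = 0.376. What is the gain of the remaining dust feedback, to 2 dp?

Amplification A = ΔT/ΔT₀ = 9.7/7.1 = 1.366.
Total gain g = 1 − 1/A = 1 − 1/1.366 = 0.2679.
Known gains sum to 0.095 − 0.144 + 0.376 = 0.327.
g_dust = 0.2679 − 0.327 = -0.06.

-0.06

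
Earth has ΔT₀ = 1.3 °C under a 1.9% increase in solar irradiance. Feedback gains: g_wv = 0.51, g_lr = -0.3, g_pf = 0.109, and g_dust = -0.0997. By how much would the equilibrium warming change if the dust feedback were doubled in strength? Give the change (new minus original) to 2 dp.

Original: g = 0.2193, ΔT = 1.3/(1−0.2193) = 1.6652 °C.
With doubled dust: g' = 0.1196, ΔT' = 1.3/(1−0.1196) = 1.4766 °C.
Change = 1.4766 − 1.6652 = -0.19 °C.

-0.19 °C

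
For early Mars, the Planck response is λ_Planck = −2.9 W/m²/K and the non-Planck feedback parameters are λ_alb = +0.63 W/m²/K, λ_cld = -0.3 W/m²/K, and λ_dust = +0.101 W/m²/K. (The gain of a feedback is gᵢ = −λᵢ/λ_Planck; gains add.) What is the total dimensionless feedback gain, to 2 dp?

0.15

Convert to gains: g_alb = 0.63/2.9 = 0.2172; g_cld = -0.3/2.9 = -0.1034; g_dust = 0.101/2.9 = 0.03483.
Total gain g = 0.14863.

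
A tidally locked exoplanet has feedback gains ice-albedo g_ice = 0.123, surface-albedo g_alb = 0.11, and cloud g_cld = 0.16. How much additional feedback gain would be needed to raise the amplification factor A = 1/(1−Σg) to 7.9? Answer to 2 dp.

0.48

Current total gain = 0.393.
Target gain for A = 7.9: g* = 1 − 1/7.9 = 0.8734.
Additional gain needed = 0.8734 − 0.393 = 0.48.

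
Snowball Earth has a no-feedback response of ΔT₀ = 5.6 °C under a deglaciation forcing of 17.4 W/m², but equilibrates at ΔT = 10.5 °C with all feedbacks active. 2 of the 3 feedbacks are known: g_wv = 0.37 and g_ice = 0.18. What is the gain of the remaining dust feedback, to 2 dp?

Amplification A = ΔT/ΔT₀ = 10.5/5.6 = 1.875.
Total gain g = 1 − 1/A = 1 − 1/1.875 = 0.4667.
Known gains sum to 0.37 + 0.18 = 0.55.
g_dust = 0.4667 − 0.55 = -0.08.

-0.08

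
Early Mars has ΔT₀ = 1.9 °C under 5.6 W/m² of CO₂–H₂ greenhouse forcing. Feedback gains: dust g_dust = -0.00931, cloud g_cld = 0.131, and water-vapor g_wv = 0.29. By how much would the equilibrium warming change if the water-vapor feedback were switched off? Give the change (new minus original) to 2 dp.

-1.07 °C

Original: g = 0.41169, ΔT = 1.9/(1−0.41169) = 3.2296 °C.
Without water-vapor: g' = 0.12169, ΔT' = 1.9/(1−0.12169) = 2.1632 °C.
Change = 2.1632 − 3.2296 = -1.07 °C.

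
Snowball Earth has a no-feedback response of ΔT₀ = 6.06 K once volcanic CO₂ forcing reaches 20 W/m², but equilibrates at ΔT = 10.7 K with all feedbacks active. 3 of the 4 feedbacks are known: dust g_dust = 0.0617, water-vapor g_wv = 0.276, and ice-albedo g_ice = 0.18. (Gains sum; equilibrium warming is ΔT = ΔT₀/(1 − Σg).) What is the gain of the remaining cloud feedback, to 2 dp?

Amplification A = ΔT/ΔT₀ = 10.7/6.06 = 1.766.
Total gain g = 1 − 1/A = 1 − 1/1.766 = 0.4337.
Known gains sum to 0.0617 + 0.276 + 0.18 = 0.5177.
g_cld = 0.4337 − 0.5177 = -0.08.

-0.08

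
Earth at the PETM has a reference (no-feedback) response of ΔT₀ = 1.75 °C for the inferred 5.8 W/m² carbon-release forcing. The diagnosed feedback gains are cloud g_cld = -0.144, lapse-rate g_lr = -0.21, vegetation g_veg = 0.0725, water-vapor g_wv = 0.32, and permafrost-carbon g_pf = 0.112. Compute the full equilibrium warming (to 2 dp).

Total gain g = -0.144 − 0.21 + 0.0725 + 0.32 + 0.112 = 0.1505.
Amplification A = 1/(1 − 0.1505) = 1.177.
ΔT = 1.75 × 1.177 = 2.06 °C.

2.06 °C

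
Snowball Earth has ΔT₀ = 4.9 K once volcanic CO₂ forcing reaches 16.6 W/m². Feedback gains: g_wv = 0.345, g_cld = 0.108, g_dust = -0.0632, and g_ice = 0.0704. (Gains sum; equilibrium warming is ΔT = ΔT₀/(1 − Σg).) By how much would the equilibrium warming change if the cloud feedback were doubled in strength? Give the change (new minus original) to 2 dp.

Original: g = 0.4602, ΔT = 4.9/(1−0.4602) = 9.0774 K.
With doubled cloud: g' = 0.5682, ΔT' = 4.9/(1−0.5682) = 11.3478 K.
Change = 11.3478 − 9.0774 = 2.27 K.

2.27 K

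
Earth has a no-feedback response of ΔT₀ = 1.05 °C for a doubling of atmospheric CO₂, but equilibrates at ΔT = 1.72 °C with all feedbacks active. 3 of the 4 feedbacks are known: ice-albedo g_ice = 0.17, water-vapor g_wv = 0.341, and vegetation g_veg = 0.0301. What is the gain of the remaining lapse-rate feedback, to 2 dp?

Amplification A = ΔT/ΔT₀ = 1.72/1.05 = 1.638.
Total gain g = 1 − 1/A = 1 − 1/1.638 = 0.3895.
Known gains sum to 0.17 + 0.341 + 0.0301 = 0.5411.
g_lr = 0.3895 − 0.5411 = -0.15.

-0.15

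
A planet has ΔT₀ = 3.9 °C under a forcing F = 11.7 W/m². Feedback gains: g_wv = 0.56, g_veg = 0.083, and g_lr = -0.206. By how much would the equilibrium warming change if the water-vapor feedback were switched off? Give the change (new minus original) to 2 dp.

Original: g = 0.437, ΔT = 3.9/(1−0.437) = 6.9272 °C.
Without water-vapor: g' = -0.123, ΔT' = 3.9/(1+0.123) = 3.4728 °C.
Change = 3.4728 − 6.9272 = -3.45 °C.

-3.45 °C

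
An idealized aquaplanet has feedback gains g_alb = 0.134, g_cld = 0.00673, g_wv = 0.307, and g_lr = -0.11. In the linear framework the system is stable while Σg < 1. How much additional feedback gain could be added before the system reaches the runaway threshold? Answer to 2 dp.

Current total gain = 0.134 + 0.00673 + 0.307 − 0.11 = 0.33773.
Margin to runaway = 1 − 0.33773 = 0.66.

0.66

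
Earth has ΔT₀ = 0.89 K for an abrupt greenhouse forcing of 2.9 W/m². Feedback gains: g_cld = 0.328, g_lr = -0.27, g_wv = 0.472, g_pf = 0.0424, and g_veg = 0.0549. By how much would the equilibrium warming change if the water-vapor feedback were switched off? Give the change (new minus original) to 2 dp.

Original: g = 0.6273, ΔT = 0.89/(1−0.6273) = 2.3880 K.
Without water-vapor: g' = 0.1553, ΔT' = 0.89/(1−0.1553) = 1.0536 K.
Change = 1.0536 − 2.3880 = -1.33 K.

-1.33 K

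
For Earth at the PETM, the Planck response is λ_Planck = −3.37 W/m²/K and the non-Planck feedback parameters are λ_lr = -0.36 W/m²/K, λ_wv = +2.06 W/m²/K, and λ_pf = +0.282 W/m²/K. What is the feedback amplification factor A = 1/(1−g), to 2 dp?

Convert to gains: g_lr = -0.36/3.37 = -0.1068; g_wv = 2.06/3.37 = 0.6113; g_pf = 0.282/3.37 = 0.08368.
Total gain g = 0.58818.
A = 1/(1 − 0.58818) = 2.43.

2.43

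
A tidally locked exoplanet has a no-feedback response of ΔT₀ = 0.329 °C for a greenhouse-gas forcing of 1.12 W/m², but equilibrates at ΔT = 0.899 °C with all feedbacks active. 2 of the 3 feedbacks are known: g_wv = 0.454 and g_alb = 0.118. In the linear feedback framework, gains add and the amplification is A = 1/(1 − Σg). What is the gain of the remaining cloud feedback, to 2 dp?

0.06

Amplification A = ΔT/ΔT₀ = 0.899/0.329 = 2.733.
Total gain g = 1 − 1/A = 1 − 1/2.733 = 0.6341.
Known gains sum to 0.454 + 0.118 = 0.572.
g_cld = 0.6341 − 0.572 = 0.06.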